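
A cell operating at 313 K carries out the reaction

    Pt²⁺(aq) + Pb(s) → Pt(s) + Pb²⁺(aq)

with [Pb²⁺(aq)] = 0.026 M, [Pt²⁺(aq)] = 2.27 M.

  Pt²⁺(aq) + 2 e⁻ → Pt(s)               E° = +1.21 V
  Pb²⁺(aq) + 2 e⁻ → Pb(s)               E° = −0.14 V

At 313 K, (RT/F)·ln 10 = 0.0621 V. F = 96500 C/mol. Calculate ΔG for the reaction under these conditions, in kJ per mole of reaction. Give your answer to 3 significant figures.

−272 kJ/mol

With Pt²⁺/Pt reduced at the cathode, E°cell = +1.21 − (−0.14) = +1.35 V and n = 2.
Here Q = [Pb²⁺(aq)] / [Pt²⁺(aq)] = 0.0115 (log Q = −1.941), giving E = +1.35 − (0.0621/2)·(−1.941) = +1.4103 V.
Finally ΔG = −nFE = −(2)(96500 C/mol)(+1.4103 V) = −272 kJ/mol.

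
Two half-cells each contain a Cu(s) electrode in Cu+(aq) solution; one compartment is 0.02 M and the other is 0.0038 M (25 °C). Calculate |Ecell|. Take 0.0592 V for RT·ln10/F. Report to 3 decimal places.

0.043 V

For a concentration cell E°cell = 0, since both electrodes use the same couple.
The compartment with the higher Cu+(aq) concentration (0.02 M) acts as the cathode; ions are reduced there and produced at the dilute (0.0038 M) anode.
With n = 1, Ecell = −(0.0592/1)·log([dilute]/[conc]) = −(0.0592/1)·log(0.0038/0.02) = +0.043 V.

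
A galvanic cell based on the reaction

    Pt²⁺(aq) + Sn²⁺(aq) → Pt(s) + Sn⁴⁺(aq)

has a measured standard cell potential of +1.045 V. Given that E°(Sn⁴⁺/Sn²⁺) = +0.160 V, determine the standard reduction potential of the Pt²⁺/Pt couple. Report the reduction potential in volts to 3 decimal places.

+1.205 V

In the reaction as written the Pt²⁺/Pt couple is reduced (cathode) and Sn⁴⁺/Sn²⁺ is oxidized (anode), so E°cell = E°(Pt²⁺/Pt) − E°(Sn⁴⁺/Sn²⁺).
E°(Pt²⁺/Pt) = E°cell + E°(anode) = +1.045 + (+0.160) = +1.205 V.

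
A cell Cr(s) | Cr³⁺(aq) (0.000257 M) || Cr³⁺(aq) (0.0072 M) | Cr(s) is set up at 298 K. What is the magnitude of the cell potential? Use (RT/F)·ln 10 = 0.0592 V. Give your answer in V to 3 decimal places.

0.029 V

For a concentration cell E°cell = 0, since both electrodes use the same couple.
The compartment with the higher Cr³⁺(aq) concentration (0.0072 M) acts as the cathode; ions are reduced there and produced at the dilute (0.000257 M) anode.
With n = 3, Ecell = −(0.0592/3)·log([dilute]/[conc]) = −(0.0592/3)·log(0.000257/0.0072) = +0.029 V.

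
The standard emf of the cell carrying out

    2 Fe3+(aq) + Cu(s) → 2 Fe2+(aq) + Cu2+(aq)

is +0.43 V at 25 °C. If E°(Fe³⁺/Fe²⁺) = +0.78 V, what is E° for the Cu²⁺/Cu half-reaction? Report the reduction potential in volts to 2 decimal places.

In the reaction as written the Fe³⁺/Fe²⁺ couple is reduced (cathode) and Cu²⁺/Cu is oxidized (anode), so E°cell = E°(Fe³⁺/Fe²⁺) − E°(Cu²⁺/Cu).
E°(Cu²⁺/Cu) = E°(cathode) − E°cell = +0.78 − (+0.43) = +0.35 V.

+0.35 V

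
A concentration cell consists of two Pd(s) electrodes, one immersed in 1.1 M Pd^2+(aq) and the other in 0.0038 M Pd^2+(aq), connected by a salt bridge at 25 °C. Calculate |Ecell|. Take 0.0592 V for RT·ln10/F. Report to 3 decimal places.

0.073 V

For a concentration cell E°cell = 0, since both electrodes use the same couple.
The compartment with the higher Pd^2+(aq) concentration (1.1 M) acts as the cathode; ions are reduced there and produced at the dilute (0.0038 M) anode.
With n = 2, Ecell = −(0.0592/2)·log([dilute]/[conc]) = −(0.0592/2)·log(0.0038/1.1) = +0.073 V.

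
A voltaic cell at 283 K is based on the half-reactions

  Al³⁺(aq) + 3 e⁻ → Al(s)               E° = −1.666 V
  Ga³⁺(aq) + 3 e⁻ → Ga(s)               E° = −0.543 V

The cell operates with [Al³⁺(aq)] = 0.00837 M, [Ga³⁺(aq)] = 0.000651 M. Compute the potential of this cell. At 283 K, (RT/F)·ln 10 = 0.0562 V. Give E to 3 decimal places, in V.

+1.102 V

Ga³⁺/Ga is reduced (cathode, E° = −0.543 V) and Al³⁺/Al is oxidized (anode).
E°cell = E°cat − E°an = −0.543 − (−1.666) = +1.123 V; n = 3.
The balanced reaction is Ga³⁺(aq) + Al(s) → Ga(s) + Al³⁺(aq), so Q = [Al³⁺(aq)] / [Ga³⁺(aq)] = 12.9 and log Q = 1.109.
E = E° − (0.0562/n)·log Q = +1.123 − (0.0562/3)(1.109) = +1.102 V.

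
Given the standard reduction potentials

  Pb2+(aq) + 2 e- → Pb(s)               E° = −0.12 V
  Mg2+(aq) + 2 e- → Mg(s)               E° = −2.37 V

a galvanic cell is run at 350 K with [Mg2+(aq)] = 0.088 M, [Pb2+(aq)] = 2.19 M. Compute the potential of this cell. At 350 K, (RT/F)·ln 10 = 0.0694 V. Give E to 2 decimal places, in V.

+2.30 V

Pb²⁺/Pb is reduced (cathode, E° = −0.12 V) and Mg²⁺/Mg is oxidized (anode).
E°cell = −0.12 − (−2.37) = +2.25 V, with n = 2 electrons transferred.
The balanced reaction is Pb2+(aq) + Mg(s) → Pb(s) + Mg2+(aq), so Q = [Mg2+(aq)] / [Pb2+(aq)] = 0.0402 and log Q = −1.396.
By the Nernst equation, E = +2.25 − (0.0694/2)·(−1.396) = +2.30 V.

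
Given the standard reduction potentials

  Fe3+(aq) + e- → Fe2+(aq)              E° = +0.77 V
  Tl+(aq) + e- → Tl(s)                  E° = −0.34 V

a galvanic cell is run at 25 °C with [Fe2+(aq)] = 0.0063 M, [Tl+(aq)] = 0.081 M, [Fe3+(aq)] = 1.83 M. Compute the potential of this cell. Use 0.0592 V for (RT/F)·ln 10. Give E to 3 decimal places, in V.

+1.320 V

Fe³⁺/Fe²⁺ is reduced (cathode, E° = +0.77 V) and Tl⁺/Tl is oxidized (anode).
E°cell = +0.77 − (−0.34) = +1.11 V, with n = 1 electron transferred.
Balancing gives Fe3+(aq) + Tl(s) → Fe2+(aq) + Tl+(aq); hence Q = ([Fe2+(aq)]·[Tl+(aq)]) / [Fe3+(aq)] = 0.000279 (log Q = −3.555).
By the Nernst equation, E = +1.11 − (0.0592/1)·(−3.555) = +1.320 V.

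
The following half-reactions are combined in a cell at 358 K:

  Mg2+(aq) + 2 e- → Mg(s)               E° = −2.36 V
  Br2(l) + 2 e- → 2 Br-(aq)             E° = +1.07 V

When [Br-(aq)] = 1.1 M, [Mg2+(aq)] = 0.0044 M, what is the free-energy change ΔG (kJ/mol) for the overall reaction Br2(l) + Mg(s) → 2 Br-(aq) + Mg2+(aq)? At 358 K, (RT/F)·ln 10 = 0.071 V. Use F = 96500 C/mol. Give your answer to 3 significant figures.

The standard cell potential is +1.07 − (−2.36) = +3.43 V, with n = 2 electrons in the balanced equation.
Here Q = [Br-(aq)]^2·[Mg2+(aq)] = 0.00532 (log Q = −2.274), giving E = +3.43 − (0.071/2)·(−2.274) = +3.5107 V.
Finally ΔG = −nFE = −(2)(96500 C/mol)(+3.5107 V) = −678 kJ/mol.

−678 kJ/mol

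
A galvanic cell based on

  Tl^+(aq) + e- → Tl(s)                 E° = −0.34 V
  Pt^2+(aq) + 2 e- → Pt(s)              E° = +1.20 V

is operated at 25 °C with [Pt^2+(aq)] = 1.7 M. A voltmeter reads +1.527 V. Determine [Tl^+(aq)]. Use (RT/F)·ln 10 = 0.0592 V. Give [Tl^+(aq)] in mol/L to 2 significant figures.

2.2 M

Pt²⁺/Pt is the cathode (higher E°); E°cell = +1.20 − (−0.34) = +1.54 V with n = 2.
Rearranging E = E° − (0.0592/n)·log Q gives log Q = 2(+1.54 − (+1.527))/0.0592 = 0.439.
For Pt^2+(aq) + 2 Tl(s) → Pt(s) + 2 Tl^+(aq), the reaction quotient is Q = [Tl^+(aq)]^2 / [Pt^2+(aq)].
Substituting the known concentrations and solving, log [Tl^+(aq)] = 0.335 and [Tl^+(aq)] = 2.2 M.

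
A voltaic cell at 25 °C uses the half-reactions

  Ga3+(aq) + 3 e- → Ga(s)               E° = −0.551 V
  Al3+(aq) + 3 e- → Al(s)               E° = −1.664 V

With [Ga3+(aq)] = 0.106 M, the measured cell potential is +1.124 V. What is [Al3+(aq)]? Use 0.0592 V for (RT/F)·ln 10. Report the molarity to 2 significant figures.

The Ga³⁺/Ga couple has the larger reduction potential, so it is the cathode: E°cell = −0.551 − (−1.664) = +1.113 V and n = 3.
Since E = E° − (0.0592/n)·log Q, log Q = n(E° − E)/0.0592 = −0.557.
The balanced reaction is Ga3+(aq) + Al(s) → Ga(s) + Al3+(aq), so Q = [Al3+(aq)] / [Ga3+(aq)].
Isolating [Al3+(aq)] in Q = 10^{−0.557} yields log [Al3+(aq)] = −1.532, i.e. 0.029 M.

0.029 M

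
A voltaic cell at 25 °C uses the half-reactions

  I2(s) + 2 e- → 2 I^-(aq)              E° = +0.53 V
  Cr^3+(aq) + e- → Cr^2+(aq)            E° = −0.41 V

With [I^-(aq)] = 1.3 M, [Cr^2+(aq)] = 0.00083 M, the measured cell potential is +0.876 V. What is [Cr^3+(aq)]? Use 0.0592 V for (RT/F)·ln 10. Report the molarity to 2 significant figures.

I₂/I⁻ is the cathode (higher E°); E°cell = +0.53 − (−0.41) = +0.94 V with n = 2.
Rearranging E = E° − (0.0592/n)·log Q gives log Q = 2(+0.94 − (+0.876))/0.0592 = 2.162.
Balancing electrons gives I2(s) + 2 Cr^2+(aq) → 2 I^-(aq) + 2 Cr^3+(aq); thus Q = ([I^-(aq)]^2·[Cr^3+(aq)]^2) / [Cr^2+(aq)]^2.
Isolating [Cr^3+(aq)] in Q = 10^{2.162} yields log [Cr^3+(aq)] = −2.114, i.e. 0.0077 M.

0.0077 M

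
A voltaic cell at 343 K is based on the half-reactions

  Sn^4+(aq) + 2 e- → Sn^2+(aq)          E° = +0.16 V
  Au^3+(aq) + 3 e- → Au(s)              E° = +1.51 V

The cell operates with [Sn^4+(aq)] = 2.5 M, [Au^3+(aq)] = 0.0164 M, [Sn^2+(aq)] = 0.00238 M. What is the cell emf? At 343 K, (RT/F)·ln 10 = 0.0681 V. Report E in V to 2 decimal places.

The Au³⁺/Au couple has the more positive E°, so it is the cathode; Sn⁴⁺/Sn²⁺ is the anode.
E°cell = +1.51 − (+0.16) = +1.35 V, with n = 6 electrons transferred.
The balanced reaction is 2 Au^3+(aq) + 3 Sn^2+(aq) → 2 Au(s) + 3 Sn^4+(aq), so Q = [Sn^4+(aq)]^3 / ([Au^3+(aq)]^2·[Sn^2+(aq)]^3) = 4.31×10^12 and log Q = 12.634.
E = E° − (0.0681/n)·log Q = +1.35 − (0.0681/6)(12.634) = +1.21 V.

+1.21 V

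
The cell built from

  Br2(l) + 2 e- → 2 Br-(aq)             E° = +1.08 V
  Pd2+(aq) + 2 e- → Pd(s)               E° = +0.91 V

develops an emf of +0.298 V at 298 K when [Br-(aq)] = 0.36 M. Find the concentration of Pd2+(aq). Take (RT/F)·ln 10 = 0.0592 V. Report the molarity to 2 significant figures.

The Br₂/Br⁻ couple has the larger reduction potential, so it is the cathode: E°cell = +1.08 − (+0.91) = +0.17 V and n = 2.
From the Nernst equation, log Q = n(E° − E)/0.0592 = 2·(+0.17 − (+0.298))/0.0592 = −4.324.
For Br2(l) + Pd(s) → 2 Br-(aq) + Pd2+(aq), the reaction quotient is Q = [Br-(aq)]^2·[Pd2+(aq)].
Isolating [Pd2+(aq)] in Q = 10^{−4.324} yields log [Pd2+(aq)] = −3.437, i.e. 0.00037 M.

0.00037 M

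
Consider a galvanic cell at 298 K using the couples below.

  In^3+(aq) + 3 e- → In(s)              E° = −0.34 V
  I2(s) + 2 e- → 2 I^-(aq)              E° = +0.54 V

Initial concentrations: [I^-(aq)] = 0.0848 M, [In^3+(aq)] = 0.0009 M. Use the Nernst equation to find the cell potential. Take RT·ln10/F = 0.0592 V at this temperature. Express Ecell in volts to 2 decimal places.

+1.00 V

I₂/I⁻ is reduced (cathode, E° = +0.54 V) and In³⁺/In is oxidized (anode).
E°cell = +0.54 − (−0.34) = +0.88 V, with n = 6 electrons transferred.
For the overall reaction 3 I2(s) + 2 In(s) → 6 I^-(aq) + 2 In^3+(aq), Q = [I^-(aq)]^6·[In^3+(aq)]^2 = 3.01×10^−13, giving log Q = −12.521.
E = E° − (0.0592/n)·log Q = +0.88 − (0.0592/6)(−12.521) = +1.00 V.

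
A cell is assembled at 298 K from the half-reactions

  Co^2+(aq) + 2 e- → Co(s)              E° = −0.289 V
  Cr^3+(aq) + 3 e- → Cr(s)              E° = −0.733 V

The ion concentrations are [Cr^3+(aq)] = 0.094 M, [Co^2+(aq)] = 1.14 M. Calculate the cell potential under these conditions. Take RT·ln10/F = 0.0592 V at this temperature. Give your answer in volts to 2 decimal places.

+0.47 V

Co²⁺/Co is reduced (cathode, E° = −0.289 V) and Cr³⁺/Cr is oxidized (anode).
E°cell = E°cat − E°an = −0.289 − (−0.733) = +0.444 V; n = 6.
The balanced reaction is 3 Co^2+(aq) + 2 Cr(s) → 3 Co(s) + 2 Cr^3+(aq), so Q = [Cr^3+(aq)]^2 / [Co^2+(aq)]^3 = 0.00596 and log Q = −2.224.
By the Nernst equation, E = +0.444 − (0.0592/6)·(−2.224) = +0.47 V.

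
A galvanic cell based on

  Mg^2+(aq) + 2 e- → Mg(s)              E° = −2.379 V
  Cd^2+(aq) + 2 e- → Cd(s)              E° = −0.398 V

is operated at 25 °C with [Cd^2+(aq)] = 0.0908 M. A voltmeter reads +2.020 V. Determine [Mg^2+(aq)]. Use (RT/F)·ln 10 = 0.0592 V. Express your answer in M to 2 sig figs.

0.0044 M

With Cd²⁺/Cd at the cathode and Mg²⁺/Mg at the anode, E°cell = −0.398 − (−2.379) = +1.981 V (n = 2).
From the Nernst equation, log Q = n(E° − E)/0.0592 = 2·(+1.981 − (+2.020))/0.0592 = −1.318.
Balancing electrons gives Cd^2+(aq) + Mg(s) → Cd(s) + Mg^2+(aq); thus Q = [Mg^2+(aq)] / [Cd^2+(aq)].
Solving for the unknown gives log [Mg^2+(aq)] = −2.360, so [Mg^2+(aq)] ≈ 0.0044 M.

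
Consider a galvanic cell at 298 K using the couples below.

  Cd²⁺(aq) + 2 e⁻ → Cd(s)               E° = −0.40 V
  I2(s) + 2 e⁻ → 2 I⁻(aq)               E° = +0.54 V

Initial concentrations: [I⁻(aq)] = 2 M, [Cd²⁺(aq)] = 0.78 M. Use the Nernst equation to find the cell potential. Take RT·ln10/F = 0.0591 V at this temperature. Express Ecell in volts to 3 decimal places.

+0.925 V

I₂/I⁻ is reduced (cathode, E° = +0.54 V) and Cd²⁺/Cd is oxidized (anode).
E°cell = +0.54 − (−0.40) = +0.94 V, with n = 2 electrons transferred.
For the overall reaction I2(s) + Cd(s) → 2 I⁻(aq) + Cd²⁺(aq), Q = [I⁻(aq)]^2·[Cd²⁺(aq)] = 3.12, giving log Q = 0.494.
Applying E = E° − (RT ln10/nF)·log Q gives +0.94 − (0.0591/2)(0.494) = +0.925 V.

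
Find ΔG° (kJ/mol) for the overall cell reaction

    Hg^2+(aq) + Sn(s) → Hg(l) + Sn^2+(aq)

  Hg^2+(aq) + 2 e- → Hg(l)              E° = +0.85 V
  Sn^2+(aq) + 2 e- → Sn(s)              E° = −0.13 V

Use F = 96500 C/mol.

In the reaction as written Hg^2+(aq) is reduced, so the Hg²⁺/Hg couple is the cathode and Sn²⁺/Sn is the anode.
E°cell = +0.85 − (−0.13) = +0.98 V; balancing electrons gives n = 2.
ΔG° = −nFE°cell = −(2)(96500)(+0.98) J/mol = −189 kJ/mol.

−189 kJ/mol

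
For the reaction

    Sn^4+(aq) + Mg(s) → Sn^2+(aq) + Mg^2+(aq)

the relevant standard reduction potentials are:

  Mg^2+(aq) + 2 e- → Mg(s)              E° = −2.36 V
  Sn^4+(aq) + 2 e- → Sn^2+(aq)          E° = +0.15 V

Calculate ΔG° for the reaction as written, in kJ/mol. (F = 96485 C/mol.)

−484 kJ/mol

In the reaction as written Sn^4+(aq) is reduced, so the Sn⁴⁺/Sn²⁺ couple is the cathode and Mg²⁺/Mg is the anode.
E°cell = +0.15 − (−2.36) = +2.51 V; balancing electrons gives n = 2.
ΔG° = −nFE°cell = −(2)(96485)(+2.51) J/mol = −484 kJ/mol.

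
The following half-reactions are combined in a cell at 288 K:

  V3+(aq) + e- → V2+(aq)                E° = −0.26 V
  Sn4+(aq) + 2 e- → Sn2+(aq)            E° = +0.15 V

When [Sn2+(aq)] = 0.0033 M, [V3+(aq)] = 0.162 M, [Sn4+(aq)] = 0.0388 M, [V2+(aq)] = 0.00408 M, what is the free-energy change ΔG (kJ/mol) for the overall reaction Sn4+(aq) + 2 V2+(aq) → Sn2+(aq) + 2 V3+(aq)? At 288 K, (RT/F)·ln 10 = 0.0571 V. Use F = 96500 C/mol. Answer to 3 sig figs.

E°cell = +0.15 − (−0.26) = +0.41 V; the balanced reaction transfers n = 2 electrons.
Q = ([Sn2+(aq)]·[V3+(aq)]^2) / ([Sn4+(aq)]·[V2+(aq)]^2) = 134, so log Q = 2.127 and E = +0.41 − (0.0571/2)(2.127) = +0.3493 V.
ΔG = −nFE = −(2)(96500)(+0.3493) J/mol = −67.4 kJ/mol.

−67.4 kJ/mol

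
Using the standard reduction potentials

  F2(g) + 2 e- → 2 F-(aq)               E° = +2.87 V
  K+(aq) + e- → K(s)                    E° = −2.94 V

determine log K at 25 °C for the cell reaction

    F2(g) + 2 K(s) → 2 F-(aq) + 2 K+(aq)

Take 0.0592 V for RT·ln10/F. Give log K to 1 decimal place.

The F₂/F⁻ couple is reduced (cathode); E°cell = +2.87 − (−2.94) = +5.81 V with n = 2.
At equilibrium E = 0, so log K = nE°cell / 0.0592 = (2)(+5.81) / 0.0592 = 196.3.

log K = 196.3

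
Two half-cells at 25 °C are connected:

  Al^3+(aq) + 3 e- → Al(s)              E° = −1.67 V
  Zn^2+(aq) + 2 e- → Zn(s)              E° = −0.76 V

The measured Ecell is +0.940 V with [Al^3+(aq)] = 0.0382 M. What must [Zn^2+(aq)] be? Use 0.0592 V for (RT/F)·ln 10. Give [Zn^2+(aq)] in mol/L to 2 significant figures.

The Zn²⁺/Zn couple has the larger reduction potential, so it is the cathode: E°cell = −0.76 − (−1.67) = +0.91 V and n = 6.
From the Nernst equation, log Q = n(E° − E)/0.0592 = 6·(+0.91 − (+0.940))/0.0592 = −3.041.
The balanced reaction is 3 Zn^2+(aq) + 2 Al(s) → 3 Zn(s) + 2 Al^3+(aq), so Q = [Al^3+(aq)]^2 / [Zn^2+(aq)]^3.
Solving for the unknown gives log [Zn^2+(aq)] = 0.068, so [Zn^2+(aq)] ≈ 1.2 M.

1.2 M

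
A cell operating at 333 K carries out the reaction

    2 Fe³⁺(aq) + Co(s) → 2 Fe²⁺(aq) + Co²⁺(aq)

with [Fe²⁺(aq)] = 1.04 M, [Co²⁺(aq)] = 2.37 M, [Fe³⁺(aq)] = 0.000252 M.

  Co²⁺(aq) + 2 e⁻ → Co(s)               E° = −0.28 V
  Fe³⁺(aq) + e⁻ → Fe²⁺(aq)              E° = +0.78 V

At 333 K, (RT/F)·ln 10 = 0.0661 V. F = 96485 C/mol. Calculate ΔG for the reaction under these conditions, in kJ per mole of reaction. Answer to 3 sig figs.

The standard cell potential is +0.78 − (−0.28) = +1.06 V, with n = 2 electrons in the balanced equation.
Q = ([Fe²⁺(aq)]^2·[Co²⁺(aq)]) / [Fe³⁺(aq)]^2 = 4.04×10^7, so log Q = 7.606 and E = +1.06 − (0.0661/2)(7.606) = +0.8086 V.
Finally ΔG = −nFE = −(2)(96485 C/mol)(+0.8086 V) = −156 kJ/mol.

−156 kJ/mol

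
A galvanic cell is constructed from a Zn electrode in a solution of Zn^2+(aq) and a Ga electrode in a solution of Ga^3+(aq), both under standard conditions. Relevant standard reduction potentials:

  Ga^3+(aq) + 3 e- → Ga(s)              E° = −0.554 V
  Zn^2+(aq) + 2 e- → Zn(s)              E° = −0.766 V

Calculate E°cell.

+0.212 V

The Ga³⁺/Ga couple has the higher E°, so Ga ion is reduced (cathode) and Zn is oxidized (anode).
E°cell = E°(cathode) − E°(anode) = −0.554 − (−0.766) = +0.212 V.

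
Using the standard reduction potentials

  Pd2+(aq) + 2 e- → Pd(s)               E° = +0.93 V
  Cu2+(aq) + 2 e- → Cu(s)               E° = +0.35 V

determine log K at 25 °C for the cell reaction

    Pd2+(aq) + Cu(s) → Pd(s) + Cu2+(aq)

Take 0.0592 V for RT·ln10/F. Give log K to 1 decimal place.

The Pd²⁺/Pd couple is reduced (cathode); E°cell = +0.93 − (+0.35) = +0.58 V with n = 2.
At equilibrium E = 0, so log K = nE°cell / 0.0592 = (2)(+0.58) / 0.0592 = 19.6.

log K = 19.6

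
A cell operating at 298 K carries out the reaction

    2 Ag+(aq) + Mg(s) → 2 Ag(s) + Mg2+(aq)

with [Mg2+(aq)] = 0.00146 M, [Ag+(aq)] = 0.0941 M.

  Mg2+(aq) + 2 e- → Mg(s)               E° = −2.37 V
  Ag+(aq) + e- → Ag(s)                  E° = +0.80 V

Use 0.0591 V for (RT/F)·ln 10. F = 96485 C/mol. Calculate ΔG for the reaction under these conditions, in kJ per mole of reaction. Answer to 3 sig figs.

E°cell = +0.80 − (−2.37) = +3.17 V; the balanced reaction transfers n = 2 electrons.
Here Q = [Mg2+(aq)] / [Ag+(aq)]^2 = 0.165 (log Q = −0.783), giving E = +3.17 − (0.0591/2)·(−0.783) = +3.1931 V.
Then ΔG = −nFE = −2 × 96485 × +3.1931 J/mol = −616 kJ/mol.

−616 kJ/mol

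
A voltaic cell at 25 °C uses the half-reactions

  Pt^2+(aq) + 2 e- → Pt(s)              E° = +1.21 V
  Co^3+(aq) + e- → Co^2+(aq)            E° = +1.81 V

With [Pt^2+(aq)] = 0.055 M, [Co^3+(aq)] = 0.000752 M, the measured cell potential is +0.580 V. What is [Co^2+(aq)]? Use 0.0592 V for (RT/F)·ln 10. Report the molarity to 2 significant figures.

The Co³⁺/Co²⁺ couple has the larger reduction potential, so it is the cathode: E°cell = +1.81 − (+1.21) = +0.60 V and n = 2.
Since E = E° − (0.0592/n)·log Q, log Q = n(E° − E)/0.0592 = 0.676.
Balancing electrons gives 2 Co^3+(aq) + Pt(s) → 2 Co^2+(aq) + Pt^2+(aq); thus Q = ([Co^2+(aq)]^2·[Pt^2+(aq)]) / [Co^3+(aq)]^2.
Substituting the known concentrations and solving, log [Co^2+(aq)] = −2.156 and [Co^2+(aq)] = 0.0070 M.

0.0070 M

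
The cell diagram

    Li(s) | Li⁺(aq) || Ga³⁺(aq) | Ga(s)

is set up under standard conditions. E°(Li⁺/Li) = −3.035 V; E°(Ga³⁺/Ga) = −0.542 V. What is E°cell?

+2.493 V

By convention the left-hand electrode in cell notation is the anode (oxidation) and the right-hand electrode is the cathode (reduction).
E°cell = E°(right) − E°(left) = −0.542 − (−3.035) = +2.493 V.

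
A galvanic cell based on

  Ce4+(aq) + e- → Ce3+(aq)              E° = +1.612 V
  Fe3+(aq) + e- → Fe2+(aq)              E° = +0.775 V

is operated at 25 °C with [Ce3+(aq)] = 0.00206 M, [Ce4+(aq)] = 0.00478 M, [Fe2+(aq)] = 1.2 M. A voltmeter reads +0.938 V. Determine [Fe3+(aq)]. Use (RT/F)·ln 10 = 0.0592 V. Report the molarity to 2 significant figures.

Ce⁴⁺/Ce³⁺ is the cathode (higher E°); E°cell = +1.612 − (+0.775) = +0.837 V with n = 1.
Rearranging E = E° − (0.0592/n)·log Q gives log Q = 1(+0.837 − (+0.938))/0.0592 = −1.706.
The balanced reaction is Ce4+(aq) + Fe2+(aq) → Ce3+(aq) + Fe3+(aq), so Q = ([Ce3+(aq)]·[Fe3+(aq)]) / ([Ce4+(aq)]·[Fe2+(aq)]).
Isolating [Fe3+(aq)] in Q = 10^{−1.706} yields log [Fe3+(aq)] = −1.261, i.e. 0.055 M.

0.055 M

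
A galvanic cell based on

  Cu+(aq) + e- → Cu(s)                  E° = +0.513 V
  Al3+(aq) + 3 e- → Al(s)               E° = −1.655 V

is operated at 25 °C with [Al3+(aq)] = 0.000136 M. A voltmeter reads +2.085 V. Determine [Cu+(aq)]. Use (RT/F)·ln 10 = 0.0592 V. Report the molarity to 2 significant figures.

Cu⁺/Cu is the cathode (higher E°); E°cell = +0.513 − (−1.655) = +2.168 V with n = 3.
Since E = E° − (0.0592/n)·log Q, log Q = n(E° − E)/0.0592 = 4.206.
For 3 Cu+(aq) + Al(s) → 3 Cu(s) + Al3+(aq), the reaction quotient is Q = [Al3+(aq)] / [Cu+(aq)]^3.
Substituting the known concentrations and solving, log [Cu+(aq)] = −2.691 and [Cu+(aq)] = 0.0020 M.

0.0020 M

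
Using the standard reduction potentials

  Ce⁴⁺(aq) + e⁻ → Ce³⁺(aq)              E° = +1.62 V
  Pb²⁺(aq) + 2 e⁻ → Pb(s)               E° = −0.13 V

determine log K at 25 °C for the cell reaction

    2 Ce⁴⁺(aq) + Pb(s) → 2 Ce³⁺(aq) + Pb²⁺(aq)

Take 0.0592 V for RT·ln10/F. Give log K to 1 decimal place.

The Ce⁴⁺/Ce³⁺ couple is reduced (cathode); E°cell = +1.62 − (−0.13) = +1.75 V with n = 2.
At equilibrium E = 0, so log K = nE°cell / 0.0592 = (2)(+1.75) / 0.0592 = 59.1.

log K = 59.1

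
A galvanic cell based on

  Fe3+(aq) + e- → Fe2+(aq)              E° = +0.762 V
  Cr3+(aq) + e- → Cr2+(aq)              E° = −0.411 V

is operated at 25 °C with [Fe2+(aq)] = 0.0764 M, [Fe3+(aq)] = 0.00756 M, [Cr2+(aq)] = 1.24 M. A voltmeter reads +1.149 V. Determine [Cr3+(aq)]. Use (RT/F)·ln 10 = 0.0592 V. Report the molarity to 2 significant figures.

0.31 M

With Fe³⁺/Fe²⁺ at the cathode and Cr³⁺/Cr²⁺ at the anode, E°cell = +0.762 − (−0.411) = +1.173 V (n = 1).
Rearranging E = E° − (0.0592/n)·log Q gives log Q = 1(+1.173 − (+1.149))/0.0592 = 0.405.
Balancing electrons gives Fe3+(aq) + Cr2+(aq) → Fe2+(aq) + Cr3+(aq); thus Q = ([Fe2+(aq)]·[Cr3+(aq)]) / ([Fe3+(aq)]·[Cr2+(aq)]).
Substituting the known concentrations and solving, log [Cr3+(aq)] = −0.506 and [Cr3+(aq)] = 0.31 M.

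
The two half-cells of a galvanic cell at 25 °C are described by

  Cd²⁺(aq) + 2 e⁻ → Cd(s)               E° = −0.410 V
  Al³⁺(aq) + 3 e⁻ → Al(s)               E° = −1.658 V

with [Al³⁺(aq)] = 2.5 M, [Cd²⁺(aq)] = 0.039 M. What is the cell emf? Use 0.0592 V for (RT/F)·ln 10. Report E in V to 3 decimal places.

+1.198 V

The Cd²⁺/Cd couple has the more positive E°, so it is the cathode; Al³⁺/Al is the anode.
E°cell = E°cat − E°an = −0.410 − (−1.658) = +1.248 V; n = 6.
Balancing gives 3 Cd²⁺(aq) + 2 Al(s) → 3 Cd(s) + 2 Al³⁺(aq); hence Q = [Al³⁺(aq)]^2 / [Cd²⁺(aq)]^3 = 1.05×10^5 (log Q = 5.023).
Applying E = E° − (RT ln10/nF)·log Q gives +1.248 − (0.0592/6)(5.023) = +1.198 V.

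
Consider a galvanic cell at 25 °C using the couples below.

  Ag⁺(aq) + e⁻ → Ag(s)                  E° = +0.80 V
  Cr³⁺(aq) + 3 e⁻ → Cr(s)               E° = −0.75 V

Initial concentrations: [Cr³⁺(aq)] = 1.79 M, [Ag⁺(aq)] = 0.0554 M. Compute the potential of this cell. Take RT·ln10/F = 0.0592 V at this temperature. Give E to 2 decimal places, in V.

Since E°(Ag⁺/Ag) > E°(Cr³⁺/Cr), Ag⁺/Ag serves as the cathode.
E°cell = +0.80 − (−0.75) = +1.55 V, with n = 3 electrons transferred.
The balanced reaction is 3 Ag⁺(aq) + Cr(s) → 3 Ag(s) + Cr³⁺(aq), so Q = [Cr³⁺(aq)] / [Ag⁺(aq)]^3 = 1.05×10^4 and log Q = 4.022.
E = E° − (0.0592/n)·log Q = +1.55 − (0.0592/3)(4.022) = +1.47 V.

+1.47 V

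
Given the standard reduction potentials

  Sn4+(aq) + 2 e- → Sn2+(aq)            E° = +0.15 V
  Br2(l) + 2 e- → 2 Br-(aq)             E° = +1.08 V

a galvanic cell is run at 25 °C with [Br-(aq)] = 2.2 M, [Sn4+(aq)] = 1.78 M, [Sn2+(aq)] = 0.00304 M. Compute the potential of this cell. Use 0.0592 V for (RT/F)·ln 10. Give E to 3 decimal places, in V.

Br₂/Br⁻ is reduced (cathode, E° = +1.08 V) and Sn⁴⁺/Sn²⁺ is oxidized (anode).
The standard potential is +1.08 − (+0.15) = +0.93 V and the balanced reaction transfers n = 2 electrons.
The balanced reaction is Br2(l) + Sn2+(aq) → 2 Br-(aq) + Sn4+(aq), so Q = ([Br-(aq)]^2·[Sn4+(aq)]) / [Sn2+(aq)] = 2.83×10^3 and log Q = 3.452.
By the Nernst equation, E = +0.93 − (0.0592/2)·(3.452) = +0.828 V.

+0.828 V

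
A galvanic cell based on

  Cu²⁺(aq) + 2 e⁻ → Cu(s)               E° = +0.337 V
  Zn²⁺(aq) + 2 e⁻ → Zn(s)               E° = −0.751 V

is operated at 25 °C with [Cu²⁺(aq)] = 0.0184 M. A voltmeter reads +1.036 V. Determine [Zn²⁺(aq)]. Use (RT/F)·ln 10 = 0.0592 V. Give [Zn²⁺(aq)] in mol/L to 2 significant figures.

The Cu²⁺/Cu couple has the larger reduction potential, so it is the cathode: E°cell = +0.337 − (−0.751) = +1.088 V and n = 2.
Since E = E° − (0.0592/n)·log Q, log Q = n(E° − E)/0.0592 = 1.757.
For Cu²⁺(aq) + Zn(s) → Cu(s) + Zn²⁺(aq), the reaction quotient is Q = [Zn²⁺(aq)] / [Cu²⁺(aq)].
Substituting the known concentrations and solving, log [Zn²⁺(aq)] = 0.022 and [Zn²⁺(aq)] = 1.1 M.

1.1 M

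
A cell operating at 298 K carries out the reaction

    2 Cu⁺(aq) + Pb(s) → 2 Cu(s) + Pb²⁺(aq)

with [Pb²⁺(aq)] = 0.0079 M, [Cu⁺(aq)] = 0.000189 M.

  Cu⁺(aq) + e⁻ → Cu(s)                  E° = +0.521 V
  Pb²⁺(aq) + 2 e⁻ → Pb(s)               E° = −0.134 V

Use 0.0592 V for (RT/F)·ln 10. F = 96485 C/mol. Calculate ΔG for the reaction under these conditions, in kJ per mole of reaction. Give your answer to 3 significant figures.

−95.9 kJ/mol

With Cu⁺/Cu reduced at the cathode, E°cell = +0.521 − (−0.134) = +0.655 V and n = 2.
The reaction quotient is [Pb²⁺(aq)] / [Cu⁺(aq)]^2 = 2.21×10^5; by Nernst, E = +0.655 − (0.0592/2)(5.345) = +0.4968 V.
Then ΔG = −nFE = −2 × 96485 × +0.4968 J/mol = −95.9 kJ/mol.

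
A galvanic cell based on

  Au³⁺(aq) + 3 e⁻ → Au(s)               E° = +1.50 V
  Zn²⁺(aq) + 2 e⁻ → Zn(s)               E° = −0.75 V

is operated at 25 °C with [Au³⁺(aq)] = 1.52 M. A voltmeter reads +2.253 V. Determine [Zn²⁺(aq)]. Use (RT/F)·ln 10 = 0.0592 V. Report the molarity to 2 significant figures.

With Au³⁺/Au at the cathode and Zn²⁺/Zn at the anode, E°cell = +1.50 − (−0.75) = +2.25 V (n = 6).
From the Nernst equation, log Q = n(E° − E)/0.0592 = 6·(+2.25 − (+2.253))/0.0592 = −0.304.
The balanced reaction is 2 Au³⁺(aq) + 3 Zn(s) → 2 Au(s) + 3 Zn²⁺(aq), so Q = [Zn²⁺(aq)]^3 / [Au³⁺(aq)]^2.
Substituting the known concentrations and solving, log [Zn²⁺(aq)] = 0.020 and [Zn²⁺(aq)] = 1.0 M.

1.0 M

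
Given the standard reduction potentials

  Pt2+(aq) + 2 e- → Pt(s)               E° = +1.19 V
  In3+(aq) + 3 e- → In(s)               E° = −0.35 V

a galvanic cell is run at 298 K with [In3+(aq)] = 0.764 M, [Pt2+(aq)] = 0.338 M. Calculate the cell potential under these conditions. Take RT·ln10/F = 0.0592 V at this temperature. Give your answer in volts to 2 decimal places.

+1.53 V

Pt²⁺/Pt is reduced (cathode, E° = +1.19 V) and In³⁺/In is oxidized (anode).
E°cell = +1.19 − (−0.35) = +1.54 V, with n = 6 electrons transferred.
The balanced reaction is 3 Pt2+(aq) + 2 In(s) → 3 Pt(s) + 2 In3+(aq), so Q = [In3+(aq)]^2 / [Pt2+(aq)]^3 = 15.1 and log Q = 1.179.
By the Nernst equation, E = +1.54 − (0.0592/6)·(1.179) = +1.53 V.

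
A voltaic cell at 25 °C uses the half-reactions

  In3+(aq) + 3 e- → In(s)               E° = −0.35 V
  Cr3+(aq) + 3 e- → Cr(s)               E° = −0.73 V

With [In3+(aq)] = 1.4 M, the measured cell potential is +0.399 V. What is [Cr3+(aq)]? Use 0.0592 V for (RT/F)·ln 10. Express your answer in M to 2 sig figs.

0.15 M

The In³⁺/In couple has the larger reduction potential, so it is the cathode: E°cell = −0.35 − (−0.73) = +0.38 V and n = 3.
From the Nernst equation, log Q = n(E° − E)/0.0592 = 3·(+0.38 − (+0.399))/0.0592 = −0.963.
Balancing electrons gives In3+(aq) + Cr(s) → In(s) + Cr3+(aq); thus Q = [Cr3+(aq)] / [In3+(aq)].
Solving for the unknown gives log [Cr3+(aq)] = −0.817, so [Cr3+(aq)] ≈ 0.15 M.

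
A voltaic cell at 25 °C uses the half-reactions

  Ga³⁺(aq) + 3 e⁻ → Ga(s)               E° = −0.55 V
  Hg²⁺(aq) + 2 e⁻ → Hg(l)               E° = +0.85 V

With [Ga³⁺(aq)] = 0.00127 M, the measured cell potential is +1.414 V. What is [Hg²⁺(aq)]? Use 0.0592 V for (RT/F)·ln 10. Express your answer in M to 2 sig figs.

0.035 M

Hg²⁺/Hg is the cathode (higher E°); E°cell = +0.85 − (−0.55) = +1.40 V with n = 6.
From the Nernst equation, log Q = n(E° − E)/0.0592 = 6·(+1.40 − (+1.414))/0.0592 = −1.419.
The balanced reaction is 3 Hg²⁺(aq) + 2 Ga(s) → 3 Hg(l) + 2 Ga³⁺(aq), so Q = [Ga³⁺(aq)]^2 / [Hg²⁺(aq)]^3.
Substituting the known concentrations and solving, log [Hg²⁺(aq)] = −1.458 and [Hg²⁺(aq)] = 0.035 M.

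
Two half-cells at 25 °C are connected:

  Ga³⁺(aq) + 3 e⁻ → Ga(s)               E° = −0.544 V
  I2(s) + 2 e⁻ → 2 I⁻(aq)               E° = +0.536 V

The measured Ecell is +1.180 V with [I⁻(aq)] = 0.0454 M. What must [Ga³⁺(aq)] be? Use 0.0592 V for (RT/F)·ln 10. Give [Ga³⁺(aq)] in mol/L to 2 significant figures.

I₂/I⁻ is the cathode (higher E°); E°cell = +0.536 − (−0.544) = +1.080 V with n = 6.
From the Nernst equation, log Q = n(E° − E)/0.0592 = 6·(+1.080 − (+1.180))/0.0592 = −10.135.
The balanced reaction is 3 I2(s) + 2 Ga(s) → 6 I⁻(aq) + 2 Ga³⁺(aq), so Q = [I⁻(aq)]^6·[Ga³⁺(aq)]^2.
Isolating [Ga³⁺(aq)] in Q = 10^{−10.135} yields log [Ga³⁺(aq)] = −1.039, i.e. 0.091 M.

0.091 M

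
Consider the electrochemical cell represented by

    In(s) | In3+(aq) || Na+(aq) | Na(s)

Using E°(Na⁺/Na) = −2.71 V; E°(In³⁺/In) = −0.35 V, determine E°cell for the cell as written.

By convention the left-hand electrode in cell notation is the anode (oxidation) and the right-hand electrode is the cathode (reduction).
E°cell = E°(right) − E°(left) = −2.71 − (−0.35) = −2.36 V.
The negative sign shows that, as written, the cell would require an external voltage to drive the reaction.

−2.36 V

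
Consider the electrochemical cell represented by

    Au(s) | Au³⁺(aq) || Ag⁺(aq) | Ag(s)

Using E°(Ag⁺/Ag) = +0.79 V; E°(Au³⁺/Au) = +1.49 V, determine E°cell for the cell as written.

−0.70 V

By convention the left-hand electrode in cell notation is the anode (oxidation) and the right-hand electrode is the cathode (reduction).
E°cell = E°(right) − E°(left) = +0.79 − (+1.49) = −0.70 V.
The negative sign shows that, as written, the cell would require an external voltage to drive the reaction.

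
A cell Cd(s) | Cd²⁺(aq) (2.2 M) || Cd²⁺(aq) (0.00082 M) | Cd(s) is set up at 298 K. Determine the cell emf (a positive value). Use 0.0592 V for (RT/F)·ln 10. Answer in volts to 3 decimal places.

0.101 V

For a concentration cell E°cell = 0, since both electrodes use the same couple.
The compartment with the higher Cd²⁺(aq) concentration (2.2 M) acts as the cathode; ions are reduced there and produced at the dilute (0.00082 M) anode.
With n = 2, Ecell = −(0.0592/2)·log([dilute]/[conc]) = −(0.0592/2)·log(0.00082/2.2) = +0.101 V.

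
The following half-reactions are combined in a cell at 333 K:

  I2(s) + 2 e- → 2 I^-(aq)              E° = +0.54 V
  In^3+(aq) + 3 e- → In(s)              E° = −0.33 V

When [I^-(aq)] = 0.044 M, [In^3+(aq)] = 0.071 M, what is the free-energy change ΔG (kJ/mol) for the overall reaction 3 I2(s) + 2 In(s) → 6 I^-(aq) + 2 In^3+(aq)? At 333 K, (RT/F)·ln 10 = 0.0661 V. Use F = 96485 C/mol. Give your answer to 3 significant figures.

−570 kJ/mol

The standard cell potential is +0.54 − (−0.33) = +0.87 V, with n = 6 electrons in the balanced equation.
Q = [I^-(aq)]^6·[In^3+(aq)]^2 = 3.66×10^−11, so log Q = −10.437 and E = +0.87 − (0.0661/6)(−10.437) = +0.9850 V.
ΔG = −nFE = −(6)(96485)(+0.9850) J/mol = −570 kJ/mol.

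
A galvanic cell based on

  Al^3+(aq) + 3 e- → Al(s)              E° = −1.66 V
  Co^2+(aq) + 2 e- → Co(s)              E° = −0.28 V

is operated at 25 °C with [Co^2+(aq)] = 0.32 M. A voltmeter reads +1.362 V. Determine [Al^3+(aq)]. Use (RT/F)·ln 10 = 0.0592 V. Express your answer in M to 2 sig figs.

1.5 M

Co²⁺/Co is the cathode (higher E°); E°cell = −0.28 − (−1.66) = +1.38 V with n = 6.
From the Nernst equation, log Q = n(E° − E)/0.0592 = 6·(+1.38 − (+1.362))/0.0592 = 1.824.
For 3 Co^2+(aq) + 2 Al(s) → 3 Co(s) + 2 Al^3+(aq), the reaction quotient is Q = [Al^3+(aq)]^2 / [Co^2+(aq)]^3.
Isolating [Al^3+(aq)] in Q = 10^{1.824} yields log [Al^3+(aq)] = 0.170, i.e. 1.5 M.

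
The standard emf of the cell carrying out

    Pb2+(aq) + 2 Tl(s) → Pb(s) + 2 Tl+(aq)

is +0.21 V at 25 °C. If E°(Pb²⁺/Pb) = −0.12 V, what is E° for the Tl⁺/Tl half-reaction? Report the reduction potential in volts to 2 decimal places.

−0.33 V

In the reaction as written the Pb²⁺/Pb couple is reduced (cathode) and Tl⁺/Tl is oxidized (anode), so E°cell = E°(Pb²⁺/Pb) − E°(Tl⁺/Tl).
E°(Tl⁺/Tl) = E°(cathode) − E°cell = −0.12 − (+0.21) = −0.33 V.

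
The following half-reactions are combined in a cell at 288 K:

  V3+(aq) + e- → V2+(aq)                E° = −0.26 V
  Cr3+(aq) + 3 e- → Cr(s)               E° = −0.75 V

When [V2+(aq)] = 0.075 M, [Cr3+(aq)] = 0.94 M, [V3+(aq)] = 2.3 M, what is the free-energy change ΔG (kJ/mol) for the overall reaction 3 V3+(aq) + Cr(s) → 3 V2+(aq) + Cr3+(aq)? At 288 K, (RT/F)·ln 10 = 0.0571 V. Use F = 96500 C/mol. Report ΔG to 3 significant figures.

−167 kJ/mol

E°cell = −0.26 − (−0.75) = +0.49 V; the balanced reaction transfers n = 3 electrons.
The reaction quotient is ([V2+(aq)]^3·[Cr3+(aq)]) / [V3+(aq)]^3 = 3.26×10^−5; by Nernst, E = +0.49 − (0.0571/3)(−4.487) = +0.5754 V.
Then ΔG = −nFE = −3 × 96500 × +0.5754 J/mol = −167 kJ/mol.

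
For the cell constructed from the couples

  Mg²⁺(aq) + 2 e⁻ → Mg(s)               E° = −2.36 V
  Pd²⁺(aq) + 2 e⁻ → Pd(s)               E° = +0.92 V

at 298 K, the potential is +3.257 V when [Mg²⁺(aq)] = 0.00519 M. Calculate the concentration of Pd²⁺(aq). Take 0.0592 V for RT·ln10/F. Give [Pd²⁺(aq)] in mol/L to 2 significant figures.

0.00087 M

Pd²⁺/Pd is the cathode (higher E°); E°cell = +0.92 − (−2.36) = +3.28 V with n = 2.
Since E = E° − (0.0592/n)·log Q, log Q = n(E° − E)/0.0592 = 0.777.
Balancing electrons gives Pd²⁺(aq) + Mg(s) → Pd(s) + Mg²⁺(aq); thus Q = [Mg²⁺(aq)] / [Pd²⁺(aq)].
Substituting the known concentrations and solving, log [Pd²⁺(aq)] = −3.062 and [Pd²⁺(aq)] = 0.00087 M.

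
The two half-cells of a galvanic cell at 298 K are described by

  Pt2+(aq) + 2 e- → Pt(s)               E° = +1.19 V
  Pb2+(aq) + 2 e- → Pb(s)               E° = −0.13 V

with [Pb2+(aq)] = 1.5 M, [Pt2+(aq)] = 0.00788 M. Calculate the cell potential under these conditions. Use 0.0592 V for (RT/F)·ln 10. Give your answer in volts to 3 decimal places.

Since E°(Pt²⁺/Pt) > E°(Pb²⁺/Pb), Pt²⁺/Pt serves as the cathode.
E°cell = +1.19 − (−0.13) = +1.32 V, with n = 2 electrons transferred.
Balancing gives Pt2+(aq) + Pb(s) → Pt(s) + Pb2+(aq); hence Q = [Pb2+(aq)] / [Pt2+(aq)] = 190 (log Q = 2.280).
E = E° − (0.0592/n)·log Q = +1.32 − (0.0592/2)(2.280) = +1.253 V.

+1.253 V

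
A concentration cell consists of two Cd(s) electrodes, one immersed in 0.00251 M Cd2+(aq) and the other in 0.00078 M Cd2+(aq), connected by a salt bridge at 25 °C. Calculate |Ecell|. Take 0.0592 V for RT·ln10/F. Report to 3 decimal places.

For a concentration cell E°cell = 0, since both electrodes use the same couple.
The compartment with the higher Cd2+(aq) concentration (0.00251 M) acts as the cathode; ions are reduced there and produced at the dilute (0.00078 M) anode.
With n = 2, Ecell = −(0.0592/2)·log([dilute]/[conc]) = −(0.0592/2)·log(0.00078/0.00251) = +0.015 V.

0.015 V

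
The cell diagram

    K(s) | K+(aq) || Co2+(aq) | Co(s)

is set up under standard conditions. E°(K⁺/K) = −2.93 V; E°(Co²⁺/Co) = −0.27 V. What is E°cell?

+2.66 V

By convention the left-hand electrode in cell notation is the anode (oxidation) and the right-hand electrode is the cathode (reduction).
E°cell = E°(right) − E°(left) = −0.27 − (−2.93) = +2.66 V.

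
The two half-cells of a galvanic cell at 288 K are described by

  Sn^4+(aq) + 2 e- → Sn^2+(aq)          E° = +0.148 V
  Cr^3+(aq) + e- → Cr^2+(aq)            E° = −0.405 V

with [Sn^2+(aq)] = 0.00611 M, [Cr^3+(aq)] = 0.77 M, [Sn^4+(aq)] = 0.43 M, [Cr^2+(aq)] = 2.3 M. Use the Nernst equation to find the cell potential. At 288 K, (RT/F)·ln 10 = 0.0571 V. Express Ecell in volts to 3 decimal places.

+0.633 V

Sn⁴⁺/Sn²⁺ is reduced (cathode, E° = +0.148 V) and Cr³⁺/Cr²⁺ is oxidized (anode).
E°cell = +0.148 − (−0.405) = +0.553 V, with n = 2 electrons transferred.
For the overall reaction Sn^4+(aq) + 2 Cr^2+(aq) → Sn^2+(aq) + 2 Cr^3+(aq), Q = ([Sn^2+(aq)]·[Cr^3+(aq)]^2) / ([Sn^4+(aq)]·[Cr^2+(aq)]^2) = 0.00159, giving log Q = −2.798.
E = E° − (0.0571/n)·log Q = +0.553 − (0.0571/2)(−2.798) = +0.633 V.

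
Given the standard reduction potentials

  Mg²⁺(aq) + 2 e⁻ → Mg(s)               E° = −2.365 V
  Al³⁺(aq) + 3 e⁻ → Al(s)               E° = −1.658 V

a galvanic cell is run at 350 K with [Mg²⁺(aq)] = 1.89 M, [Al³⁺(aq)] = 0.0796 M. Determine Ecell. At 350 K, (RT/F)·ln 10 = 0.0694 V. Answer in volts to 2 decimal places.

+0.67 V

Al³⁺/Al is reduced (cathode, E° = −1.658 V) and Mg²⁺/Mg is oxidized (anode).
The standard potential is −1.658 − (−2.365) = +0.707 V and the balanced reaction transfers n = 6 electrons.
The balanced reaction is 2 Al³⁺(aq) + 3 Mg(s) → 2 Al(s) + 3 Mg²⁺(aq), so Q = [Mg²⁺(aq)]^3 / [Al³⁺(aq)]^2 = 1.07×10^3 and log Q = 3.028.
By the Nernst equation, E = +0.707 − (0.0694/6)·(3.028) = +0.67 V.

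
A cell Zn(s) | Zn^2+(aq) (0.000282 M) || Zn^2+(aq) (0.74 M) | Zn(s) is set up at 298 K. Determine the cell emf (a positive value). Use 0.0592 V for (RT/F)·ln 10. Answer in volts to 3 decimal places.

0.101 V

For a concentration cell E°cell = 0, since both electrodes use the same couple.
The compartment with the higher Zn^2+(aq) concentration (0.74 M) acts as the cathode; ions are reduced there and produced at the dilute (0.000282 M) anode.
With n = 2, Ecell = −(0.0592/2)·log([dilute]/[conc]) = −(0.0592/2)·log(0.000282/0.74) = +0.101 V.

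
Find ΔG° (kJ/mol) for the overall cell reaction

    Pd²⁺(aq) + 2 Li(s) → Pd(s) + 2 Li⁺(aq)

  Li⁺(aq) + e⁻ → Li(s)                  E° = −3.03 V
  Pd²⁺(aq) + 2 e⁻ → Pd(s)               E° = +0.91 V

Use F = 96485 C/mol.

−760 kJ/mol

In the reaction as written Pd²⁺(aq) is reduced, so the Pd²⁺/Pd couple is the cathode and Li⁺/Li is the anode.
E°cell = +0.91 − (−3.03) = +3.94 V; balancing electrons gives n = 2.
ΔG° = −nFE°cell = −(2)(96485)(+3.94) J/mol = −760 kJ/mol.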